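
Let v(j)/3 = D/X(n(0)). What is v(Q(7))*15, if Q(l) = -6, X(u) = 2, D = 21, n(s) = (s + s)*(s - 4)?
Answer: 945/2 ≈ 472.50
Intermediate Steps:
n(s) = 2*s*(-4 + s) (n(s) = (2*s)*(-4 + s) = 2*s*(-4 + s))
v(j) = 63/2 (v(j) = 3*(21/2) = 63/2)
v(Q(7))*15 = (63/2)*15 = 945/2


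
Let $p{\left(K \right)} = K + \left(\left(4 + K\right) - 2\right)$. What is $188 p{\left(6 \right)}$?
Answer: $2632$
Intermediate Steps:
$p{\left(K \right)} = 2 + 2 K$ ($p{\left(K \right)} = K + \left(2 + K\right) = 2 + 2 K$)
$188 p{\left(6 \right)} = 188 \left(2 + 2 \cdot 6\right) = 188 \left(2 + 12\right) = 188 \cdot 14 = 2632$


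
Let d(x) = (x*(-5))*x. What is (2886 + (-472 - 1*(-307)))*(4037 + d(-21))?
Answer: 4984872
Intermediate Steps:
d(x) = -5*x**2 (d(x) = (-5*x)*x = -5*x**2)
(2886 + (-472 - 1*(-307)))*(4037 + d(-21)) = (2886 + (-472 - 1*(-307)))*(4037 - 5*(-21)**2) = (2886 + (-472 + 307))*(4037 - 5*441) = (2886 - 165)*(4037 - 2205) = 2721*1832 = 4984872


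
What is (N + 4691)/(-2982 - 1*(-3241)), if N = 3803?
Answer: 8494/259 ≈ 32.795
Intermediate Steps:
(N + 4691)/(-2982 - 1*(-3241)) = (3803 + 4691)/(-2982 - 1*(-3241)) = 8494/(-2982 + 3241) = 8494/259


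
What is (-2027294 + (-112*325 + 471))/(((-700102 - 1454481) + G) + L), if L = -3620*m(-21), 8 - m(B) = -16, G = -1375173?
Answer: 2063223/3616636 ≈ 0.57048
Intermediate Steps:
m(B) = 24 (m(B) = 8 - 1*(-16) = 8 + 16 = 24)
L = -86880 (L = -3620*24 = -86880)
(-2027294 + (-112*325 + 471))/(((-700102 - 1454481) + G) + L) = (-2027294 + (-112*325 + 471))/(((-700102 - 1454481) - 1375173) - 86880) = (-2027294 + (-36400 + 471))/((-2154583 - 1375173) - 86880) = (-2027294 - 35929)/(-3529756 - 86880) = -2063223/(-3616636) = -2063223*(-1/3616636) = 2063223/3616636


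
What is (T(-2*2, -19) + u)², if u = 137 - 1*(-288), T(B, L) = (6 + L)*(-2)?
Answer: 203401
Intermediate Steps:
T(B, L) = -12 - 2*L
u = 425 (u = 137 + 288 = 425)
(T(-2*2, -19) + u)² = ((-12 - 2*(-19)) + 425)² = ((-12 + 38) + 425)² = (26 + 425)² = 451² = 203401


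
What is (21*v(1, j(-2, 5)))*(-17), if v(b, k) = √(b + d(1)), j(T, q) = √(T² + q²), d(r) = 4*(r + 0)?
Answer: -357*√5 ≈ -798.28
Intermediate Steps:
d(r) = 4*r
v(b, k) = √(4 + b) (v(b, k) = √(b + 4*1) = √(b + 4) = √(4 + b))
(21*v(1, j(-2, 5)))*(-17) = (21*√(4 + 1))*(-17) = (21*√5)*(-17) = -357*√5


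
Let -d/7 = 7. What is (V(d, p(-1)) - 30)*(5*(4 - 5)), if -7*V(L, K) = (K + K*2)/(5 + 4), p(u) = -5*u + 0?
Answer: 3175/21 ≈ 151.19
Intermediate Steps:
d = -49 (d = -7*7 = -49)
p(u) = -5*u
V(L, K) = -K/21 (V(L, K) = -(K + K*2)/(7*(5 + 4)) = -(K + 2*K)/(7*9) = -3*K/(7*9) = -K/21)
(V(d, p(-1)) - 30)*(5*(4 - 5)) = (-(-5)*(-1)/21 - 30)*(5*(4 - 5)) = (-1/21*5 - 30)*(5*(-1)) = (-5/21 - 30)*(-5) = -635/21*(-5) = 3175/21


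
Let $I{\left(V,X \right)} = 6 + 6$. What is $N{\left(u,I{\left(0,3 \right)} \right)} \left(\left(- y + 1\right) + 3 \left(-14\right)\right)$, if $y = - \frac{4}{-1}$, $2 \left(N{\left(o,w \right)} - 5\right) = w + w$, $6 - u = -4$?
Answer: $-765$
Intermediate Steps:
$I{\left(V,X \right)} = 12$
$u = 10$ ($u = 6 - -4 = 6 + 4 = 10$)
$N{\left(o,w \right)} = 5 + w$ ($N{\left(o,w \right)} = 5 + \frac{w + w}{2} = 5 + \frac{2 w}{2} = 5 + w$)
$y = 4$ ($y = \left(-4\right) \left(-1\right) = 4$)
$N{\left(u,I{\left(0,3 \right)} \right)} \left(\left(- y + 1\right) + 3 \left(-14\right)\right) = \left(5 + 12\right) \left(\left(\left(-1\right) 4 + 1\right) + 3 \left(-14\right)\right) = 17 \left(\left(-4 + 1\right) - 42\right) = 17 \left(-3 - 42\right) = 17 \left(-45\right) = -765$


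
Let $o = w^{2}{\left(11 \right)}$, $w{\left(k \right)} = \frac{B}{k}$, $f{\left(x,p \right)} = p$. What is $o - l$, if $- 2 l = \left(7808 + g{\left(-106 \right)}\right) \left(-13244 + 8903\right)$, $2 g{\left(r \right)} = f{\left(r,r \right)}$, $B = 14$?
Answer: $- \frac{4073398663}{242} \approx -1.6832 \cdot 10^{7}$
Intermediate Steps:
$g{\left(r \right)} = \frac{r}{2}$
$w{\left(k \right)} = \frac{14}{k}$
$o = \frac{196}{121}$ ($o = \left(\frac{14}{11}\right)^{2} = \frac{196}{121} \approx 1.6198$)
$l = \frac{33664455}{2}$ ($l = - \frac{\left(7808 + \frac{1}{2} \left(-106\right)\right) \left(-13244 + 8903\right)}{2} = - \frac{\left(7808 - 53\right) \left(-4341\right)}{2} = - \frac{7755 \left(-4341\right)}{2} = \left(- \frac{1}{2}\right) \left(-33664455\right) = \frac{33664455}{2} \approx 1.6832 \cdot 10^{7}$)
$o - l = \frac{196}{121} - \frac{33664455}{2} = - \frac{4073398663}{242}$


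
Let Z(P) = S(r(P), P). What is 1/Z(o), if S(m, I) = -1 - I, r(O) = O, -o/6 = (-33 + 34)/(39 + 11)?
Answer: -25/22 ≈ -1.1364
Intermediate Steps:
o = -3/25 (o = -6*(-33 + 34)/(39 + 11) = -6/50 = -6*1/50 = -3/25 ≈ -0.12000)
Z(P) = -1 - P
1/Z(o) = 1/(-1 - 1*(-3/25)) = 1/(-1 + 3/25) = 1/(-22/25) = -25/22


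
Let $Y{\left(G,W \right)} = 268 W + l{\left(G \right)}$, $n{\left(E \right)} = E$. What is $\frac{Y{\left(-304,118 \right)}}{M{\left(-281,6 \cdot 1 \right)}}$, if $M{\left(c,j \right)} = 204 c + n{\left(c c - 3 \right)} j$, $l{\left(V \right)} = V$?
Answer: $\frac{1305}{17351} \approx 0.075212$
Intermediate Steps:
$M{\left(c,j \right)} = 204 c + j \left(-3 + c^{2}\right)$ ($M{\left(c,j \right)} = 204 c + \left(c c - 3\right) j = 204 c + \left(c^{2} - 3\right) j = 204 c + \left(-3 + c^{2}\right) j = 204 c + j \left(-3 + c^{2}\right)$)
$Y{\left(G,W \right)} = G + 268 W$ ($Y{\left(G,W \right)} = 268 W + G = G + 268 W$)
$\frac{Y{\left(-304,118 \right)}}{M{\left(-281,6 \cdot 1 \right)}} = \frac{-304 + 268 \cdot 118}{204 \left(-281\right) + 6 \cdot 1 \left(-3 + \left(-281\right)^{2}\right)} = \frac{-304 + 31624}{-57324 + 6 \left(-3 + 78961\right)} = \frac{31320}{-57324 + 6 \cdot 78958} = \frac{31320}{-57324 + 473748} = \frac{31320}{416424} = 31320 \cdot \frac{1}{416424} = \frac{1305}{17351}$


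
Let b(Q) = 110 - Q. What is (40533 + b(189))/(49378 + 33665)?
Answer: 40454/83043 ≈ 0.48715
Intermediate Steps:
(40533 + b(189))/(49378 + 33665) = (40533 + (110 - 1*189))/(49378 + 33665) = (40533 + (110 - 189))/83043 = (40533 - 79)*(1/83043) = 40454*(1/83043) = 40454/83043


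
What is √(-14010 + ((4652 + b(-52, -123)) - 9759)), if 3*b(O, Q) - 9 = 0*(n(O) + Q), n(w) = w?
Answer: I*√19114 ≈ 138.25*I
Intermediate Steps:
b(O, Q) = 3 (b(O, Q) = 3 + (0*(O + Q))/3 = 3 + (⅓)*0 = 3 + 0 = 3)
√(-14010 + ((4652 + b(-52, -123)) - 9759)) = √(-14010 + ((4652 + 3) - 9759)) = √(-14010 + (4655 - 9759)) = √(-14010 - 5104) = √(-19114) = I*√19114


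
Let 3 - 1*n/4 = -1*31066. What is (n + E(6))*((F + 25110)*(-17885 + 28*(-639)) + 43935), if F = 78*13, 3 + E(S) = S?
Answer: -116150459053227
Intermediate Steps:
E(S) = -3 + S
F = 1014
n = 124276 (n = 12 - (-4)*31066 = 12 - 4*(-31066) = 12 + 124264 = 124276)
(n + E(6))*((F + 25110)*(-17885 + 28*(-639)) + 43935) = (124276 + (-3 + 6))*((1014 + 25110)*(-17885 + 28*(-639)) + 43935) = (124276 + 3)*(26124*(-17885 - 17892) + 43935) = 124279*(26124*(-35777) + 43935) = 124279*(-934638348 + 43935) = 124279*(-934594413) = -116150459053227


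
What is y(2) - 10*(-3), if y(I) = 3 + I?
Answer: 35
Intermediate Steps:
y(2) - 10*(-3) = (3 + 2) - 10*(-3) = 5 + 30 = 35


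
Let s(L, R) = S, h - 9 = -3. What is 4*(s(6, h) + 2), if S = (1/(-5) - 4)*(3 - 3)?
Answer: 8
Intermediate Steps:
h = 6 (h = 9 - 3 = 6)
S = 0 (S = (1*(-1/5) - 4)*0 = (-1/5 - 4)*0 = -21/5*0 = 0)
s(L, R) = 0
4*(s(6, h) + 2) = 4*(0 + 2) = 4*2 = 8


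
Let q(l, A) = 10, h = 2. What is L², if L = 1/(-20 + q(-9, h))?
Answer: 1/100 ≈ 0.010000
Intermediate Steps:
L = -⅒ (L = 1/(-20 + 10) = 1/(-10) = -⅒ ≈ -0.10000)
L² = (-⅒)² = 1/100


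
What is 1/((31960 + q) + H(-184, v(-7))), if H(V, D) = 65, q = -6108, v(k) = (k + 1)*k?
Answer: 1/25917 ≈ 3.8585e-5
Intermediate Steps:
v(k) = k*(1 + k) (v(k) = (1 + k)*k = k*(1 + k))
1/((31960 + q) + H(-184, v(-7))) = 1/((31960 - 6108) + 65) = 1/(25852 + 65) = 1/25917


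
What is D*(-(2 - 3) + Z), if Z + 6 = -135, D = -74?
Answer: 10360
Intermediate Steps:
Z = -141 (Z = -6 - 135 = -141)
D*(-(2 - 3) + Z) = -74*(-(2 - 3) - 141) = -74*(-1*(-1) - 141) = -74*(1 - 141) = -74*(-140) = 10360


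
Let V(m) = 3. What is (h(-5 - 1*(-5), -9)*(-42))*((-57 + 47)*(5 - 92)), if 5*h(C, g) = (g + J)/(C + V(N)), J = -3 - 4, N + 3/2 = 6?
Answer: 38976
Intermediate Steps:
N = 9/2 (N = -3/2 + 6 = 9/2 ≈ 4.5000)
J = -7
h(C, g) = (-7 + g)/(5*(3 + C)) (h(C, g) = ((g - 7)/(C + 3))/5 = ((-7 + g)/(3 + C))/5 = (-7 + g)/(5*(3 + C)))
(h(-5 - 1*(-5), -9)*(-42))*((-57 + 47)*(5 - 92)) = (((-7 - 9)/(5*(3 + (-5 - 1*(-5)))))*(-42))*((-57 + 47)*(5 - 92)) = (((1/5)*(-16)/(3 + (-5 + 5)))*(-42))*(-10*(-87)) = (((1/5)*(-16)/(3 + 0))*(-42))*870 = (((1/5)*(-16)/3)*(-42))*870 = (((1/5)*(1/3)*(-16))*(-42))*870 = -16/15*(-42)*870 = (224/5)*870 = 38976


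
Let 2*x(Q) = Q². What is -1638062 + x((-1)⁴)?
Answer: -3276123/2 ≈ -1.6381e+6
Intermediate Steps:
x(Q) = Q²/2
-1638062 + x((-1)⁴) = -1638062 + ((-1)⁴)²/2 = -1638062 + (½)*1² = -1638062 + (½)*1 = -1638062 + ½ = -3276123/2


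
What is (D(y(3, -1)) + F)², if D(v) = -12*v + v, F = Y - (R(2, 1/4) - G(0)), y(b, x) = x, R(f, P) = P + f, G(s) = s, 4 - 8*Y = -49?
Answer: 15129/64 ≈ 236.39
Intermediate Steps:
Y = 53/8 (Y = ½ - ⅛*(-49) = ½ + 49/8 = 53/8 ≈ 6.6250)
F = 35/8 (F = 53/8 - ((1/4 + 2) - 1*0) = 53/8 - ((¼ + 2) + 0) = 53/8 - (9/4 + 0) = 53/8 - 1*9/4 = 53/8 - 9/4 = 35/8 ≈ 4.3750)
D(v) = -11*v
(D(y(3, -1)) + F)² = (-11*(-1) + 35/8)² = (11 + 35/8)² = (123/8)² = 15129/64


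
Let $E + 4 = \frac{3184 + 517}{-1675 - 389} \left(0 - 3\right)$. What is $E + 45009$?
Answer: $\frac{30967141}{688} \approx 45010.0$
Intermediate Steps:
$E = \frac{949}{688}$ ($E = -4 + \frac{3184 + 517}{-1675 - 389} \left(0 - 3\right) = -4 + \frac{3701}{-2064} \left(0 - 3\right) = -4 + 3701 \left(- \frac{1}{2064}\right) \left(-3\right) = -4 - - \frac{3701}{688} = -4 + \frac{3701}{688} = \frac{949}{688} \approx 1.3794$)
$E + 45009 = \frac{949}{688} + 45009 = \frac{30967141}{688}$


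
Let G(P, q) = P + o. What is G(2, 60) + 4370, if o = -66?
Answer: 4306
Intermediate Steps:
G(P, q) = -66 + P (G(P, q) = P - 66 = -66 + P)
G(2, 60) + 4370 = (-66 + 2) + 4370 = -64 + 4370 = 4306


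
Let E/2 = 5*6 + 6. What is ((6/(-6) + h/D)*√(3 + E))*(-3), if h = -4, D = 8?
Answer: 45*√3/2 ≈ 38.971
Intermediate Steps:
E = 72 (E = 2*(5*6 + 6) = 2*(30 + 6) = 2*36 = 72)
((6/(-6) + h/D)*√(3 + E))*(-3) = ((6/(-6) - 4/8)*√(3 + 72))*(-3) = ((6*(-⅙) - 4*⅛)*√75)*(-3) = ((-1 - ½)*(5*√3))*(-3) = -15*√3/2*(-3) = 45*√3/2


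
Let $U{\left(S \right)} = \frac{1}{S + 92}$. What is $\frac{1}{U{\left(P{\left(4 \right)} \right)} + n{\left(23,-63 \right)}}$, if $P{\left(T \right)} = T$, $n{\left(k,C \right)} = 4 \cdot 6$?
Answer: $\frac{96}{2305} \approx 0.041649$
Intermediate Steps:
$n{\left(k,C \right)} = 24$
$U{\left(S \right)} = \frac{1}{92 + S}$
$\frac{1}{U{\left(P{\left(4 \right)} \right)} + n{\left(23,-63 \right)}} = \frac{1}{\frac{1}{92 + 4} + 24} = \frac{1}{\frac{1}{96} + 24} = \frac{1}{\frac{2305}{96}} = \frac{96}{2305}$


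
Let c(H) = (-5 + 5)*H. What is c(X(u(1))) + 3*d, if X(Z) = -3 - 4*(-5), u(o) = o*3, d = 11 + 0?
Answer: 33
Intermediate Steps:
d = 11
u(o) = 3*o
X(Z) = 17 (X(Z) = -3 + 20 = 17)
c(H) = 0 (c(H) = 0*H = 0)
c(X(u(1))) + 3*d = 0 + 3*11 = 0 + 33 = 33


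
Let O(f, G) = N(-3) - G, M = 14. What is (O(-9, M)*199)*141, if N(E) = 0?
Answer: -392826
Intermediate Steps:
O(f, G) = -G (O(f, G) = 0 - G = -G)
(O(-9, M)*199)*141 = (-1*14*199)*141 = -14*199*141 = -2786*141 = -392826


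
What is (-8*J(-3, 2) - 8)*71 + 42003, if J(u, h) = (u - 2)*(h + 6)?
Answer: 64155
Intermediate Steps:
J(u, h) = (-2 + u)*(6 + h)
(-8*J(-3, 2) - 8)*71 + 42003 = (-8*(-12 - 2*2 + 6*(-3) + 2*(-3)) - 8)*71 + 42003 = (-8*(-12 - 4 - 18 - 6) - 8)*71 + 42003 = (-8*(-40) - 8)*71 + 42003 = (320 - 8)*71 + 42003 = 312*71 + 42003 = 22152 + 42003 = 64155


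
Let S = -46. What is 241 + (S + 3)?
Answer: 198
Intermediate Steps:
241 + (S + 3) = 241 + (-46 + 3) = 241 - 43 = 198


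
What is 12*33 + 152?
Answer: 548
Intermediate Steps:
12*33 + 152 = 396 + 152 = 548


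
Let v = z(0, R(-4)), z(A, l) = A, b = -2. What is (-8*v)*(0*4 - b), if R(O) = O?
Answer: 0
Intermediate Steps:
v = 0
(-8*v)*(0*4 - b) = (-8*0)*(0*4 - 1*(-2)) = 0*(0 + 2) = 0*2 = 0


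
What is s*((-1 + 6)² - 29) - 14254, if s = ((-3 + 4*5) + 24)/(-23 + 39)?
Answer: -57057/4 ≈ -14264.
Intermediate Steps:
s = 41/16 (s = ((-3 + 20) + 24)/16 = (17 + 24)*(1/16) = 41*(1/16) = 41/16 ≈ 2.5625)
s*((-1 + 6)² - 29) - 14254 = 41*((-1 + 6)² - 29)/16 - 14254 = 41*(5² - 29)/16 - 14254 = 41*(25 - 29)/16 - 14254 = (41/16)*(-4) - 14254 = -41/4 - 14254 = -57057/4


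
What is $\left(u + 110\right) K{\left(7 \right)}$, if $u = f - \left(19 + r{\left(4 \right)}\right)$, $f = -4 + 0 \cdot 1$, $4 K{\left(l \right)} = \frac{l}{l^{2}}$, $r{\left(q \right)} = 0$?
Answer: $\frac{87}{28} \approx 3.1071$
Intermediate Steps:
$K{\left(l \right)} = \frac{1}{4 l}$ ($K{\left(l \right)} = \frac{l \frac{1}{l^{2}}}{4} = \frac{1}{4 l}$)
$f = -4$ ($f = -4 + 0 = -4$)
$u = -23$ ($u = -4 - \left(19 + 0\right) = -4 - 19 = -23$)
$\left(u + 110\right) K{\left(7 \right)} = \left(-23 + 110\right) \frac{1}{4 \cdot 7} = 87 \cdot \frac{1}{4} \cdot \frac{1}{7} = 87 \cdot \frac{1}{28} = \frac{87}{28}$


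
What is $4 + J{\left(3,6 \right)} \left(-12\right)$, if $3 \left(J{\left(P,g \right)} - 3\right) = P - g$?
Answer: $-20$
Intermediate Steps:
$J{\left(P,g \right)} = 3 - \frac{g}{3} + \frac{P}{3}$ ($J{\left(P,g \right)} = 3 + \frac{P - g}{3} = 3 + \left(- \frac{g}{3} + \frac{P}{3}\right) = 3 - \frac{g}{3} + \frac{P}{3}$)
$4 + J{\left(3,6 \right)} \left(-12\right) = 4 + \left(3 - 2 + \frac{1}{3} \cdot 3\right) \left(-12\right) = 4 + \left(3 - 2 + 1\right) \left(-12\right) = 4 + 2 \left(-12\right) = 4 - 24 = -20$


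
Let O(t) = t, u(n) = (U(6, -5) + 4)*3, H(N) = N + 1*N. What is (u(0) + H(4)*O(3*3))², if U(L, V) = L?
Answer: 10404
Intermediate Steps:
H(N) = 2*N (H(N) = N + N = 2*N)
u(n) = 30 (u(n) = (6 + 4)*3 = 10*3 = 30)
(u(0) + H(4)*O(3*3))² = (30 + (2*4)*(3*3))² = (30 + 8*9)² = (30 + 72)² = 102² = 10404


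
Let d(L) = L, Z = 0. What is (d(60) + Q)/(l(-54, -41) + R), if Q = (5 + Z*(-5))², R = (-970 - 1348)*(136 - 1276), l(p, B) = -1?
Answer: 85/2642519 ≈ 3.2166e-5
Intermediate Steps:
R = 2642520 (R = -2318*(-1140) = 2642520)
Q = 25 (Q = (5 + 0*(-5))² = (5 + 0)² = 5² = 25)
(d(60) + Q)/(l(-54, -41) + R) = (60 + 25)/(-1 + 2642520) = 85/2642519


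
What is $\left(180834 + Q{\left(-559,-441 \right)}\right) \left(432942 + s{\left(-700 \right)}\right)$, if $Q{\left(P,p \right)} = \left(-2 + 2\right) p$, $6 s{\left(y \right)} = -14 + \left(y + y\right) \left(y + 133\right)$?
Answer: $102214549882$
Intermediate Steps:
$s{\left(y \right)} = - \frac{7}{3} + \frac{y \left(133 + y\right)}{3}$ ($s{\left(y \right)} = \frac{-14 + \left(y + y\right) \left(y + 133\right)}{6} = \frac{-14 + 2 y \left(133 + y\right)}{6} = - \frac{7}{3} + \frac{y \left(133 + y\right)}{3}$)
$Q{\left(P,p \right)} = 0$ ($Q{\left(P,p \right)} = 0 p = 0$)
$\left(180834 + Q{\left(-559,-441 \right)}\right) \left(432942 + s{\left(-700 \right)}\right) = \left(180834 + 0\right) \left(432942 + \left(- \frac{7}{3} + \frac{\left(-700\right)^{2}}{3} + \frac{133}{3} \left(-700\right)\right)\right) = 180834 \left(432942 - - \frac{396893}{3}\right) = 180834 \left(432942 + \frac{396893}{3}\right) = 180834 \cdot \frac{1695719}{3} = 102214549882$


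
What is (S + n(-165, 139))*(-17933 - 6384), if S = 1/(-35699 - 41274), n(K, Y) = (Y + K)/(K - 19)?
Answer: -24330544569/7081516 ≈ -3435.8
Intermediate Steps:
n(K, Y) = (K + Y)/(-19 + K)
S = -1/76973 (S = 1/(-76973) = -1/76973 ≈ -1.2992e-5)
(S + n(-165, 139))*(-17933 - 6384) = (-1/76973 + (-165 + 139)/(-19 - 165))*(-17933 - 6384) = (-1/76973 - 26/(-184))*(-24317) = (-1/76973 - 1/184*(-26))*(-24317) = (-1/76973 + 13/92)*(-24317) = (1000557/7081516)*(-24317) = -24330544569/7081516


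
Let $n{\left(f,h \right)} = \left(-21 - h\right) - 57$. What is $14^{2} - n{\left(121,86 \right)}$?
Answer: $360$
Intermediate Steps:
$n{\left(f,h \right)} = -78 - h$ ($n{\left(f,h \right)} = \left(-21 - h\right) - 57 = -78 - h$)
$14^{2} - n{\left(121,86 \right)} = 14^{2} - \left(-78 - 86\right) = 196 - \left(-78 - 86\right) = 196 - -164 = 196 + 164 = 360$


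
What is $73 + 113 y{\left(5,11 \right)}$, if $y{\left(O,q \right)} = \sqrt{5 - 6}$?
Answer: $73 + 113 i \approx 73.0 + 113.0 i$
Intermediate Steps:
$y{\left(O,q \right)} = i$ ($y{\left(O,q \right)} = \sqrt{-1} = i$)
$73 + 113 y{\left(5,11 \right)} = 73 + 113 i$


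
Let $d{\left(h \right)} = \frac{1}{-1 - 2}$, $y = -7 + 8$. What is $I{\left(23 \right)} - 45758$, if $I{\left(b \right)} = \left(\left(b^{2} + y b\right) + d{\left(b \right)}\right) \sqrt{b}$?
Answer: $-45758 + \frac{1655 \sqrt{23}}{3} \approx -43112.0$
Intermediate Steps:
$y = 1$
$d{\left(h \right)} = - \frac{1}{3}$ ($d{\left(h \right)} = \frac{1}{-3} = - \frac{1}{3}$)
$I{\left(b \right)} = \sqrt{b} \left(- \frac{1}{3} + b + b^{2}\right)$ ($I{\left(b \right)} = \left(\left(b^{2} + 1 b\right) - \frac{1}{3}\right) \sqrt{b} = \left(\left(b^{2} + b\right) - \frac{1}{3}\right) \sqrt{b} = \left(\left(b + b^{2}\right) - \frac{1}{3}\right) \sqrt{b} = \left(- \frac{1}{3} + b + b^{2}\right) \sqrt{b} = \sqrt{b} \left(- \frac{1}{3} + b + b^{2}\right)$)
$I{\left(23 \right)} - 45758 = \sqrt{23} \left(- \frac{1}{3} + 23 + 23^{2}\right) - 45758 = \sqrt{23} \left(- \frac{1}{3} + 23 + 529\right) - 45758 = \sqrt{23} \cdot \frac{1655}{3} - 45758 = \frac{1655 \sqrt{23}}{3} - 45758 = -45758 + \frac{1655 \sqrt{23}}{3}$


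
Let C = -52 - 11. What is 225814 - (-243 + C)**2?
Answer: 132178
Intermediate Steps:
C = -63
225814 - (-243 + C)**2 = 225814 - (-243 - 63)**2 = 225814 - 1*(-306)**2 = 225814 - 1*93636 = 225814 - 93636 = 132178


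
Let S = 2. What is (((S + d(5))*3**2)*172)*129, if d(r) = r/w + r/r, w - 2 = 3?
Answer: 798768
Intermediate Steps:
w = 5 (w = 2 + 3 = 5)
d(r) = 1 + r/5 (d(r) = r/5 + r/r = r*(1/5) + 1 = r/5 + 1 = 1 + r/5)
(((S + d(5))*3**2)*172)*129 = (((2 + (1 + (1/5)*5))*3**2)*172)*129 = (((2 + (1 + 1))*9)*172)*129 = (((2 + 2)*9)*172)*129 = ((4*9)*172)*129 = (36*172)*129 = 6192*129 = 798768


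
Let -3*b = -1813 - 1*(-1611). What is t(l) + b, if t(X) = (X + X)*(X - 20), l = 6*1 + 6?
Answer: -374/3 ≈ -124.67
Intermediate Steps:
b = 202/3 (b = -(-1813 - 1*(-1611))/3 = -(-1813 + 1611)/3 = -1/3*(-202) = 202/3 ≈ 67.333)
l = 12 (l = 6 + 6 = 12)
t(X) = 2*X*(-20 + X) (t(X) = (2*X)*(-20 + X) = 2*X*(-20 + X))
t(l) + b = 2*12*(-20 + 12) + 202/3 = 2*12*(-8) + 202/3 = -192 + 202/3 = -374/3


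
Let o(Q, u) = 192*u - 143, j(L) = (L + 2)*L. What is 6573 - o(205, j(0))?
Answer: 6716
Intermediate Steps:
j(L) = L*(2 + L) (j(L) = (2 + L)*L = L*(2 + L))
o(Q, u) = -143 + 192*u
6573 - o(205, j(0)) = 6573 - (-143 + 192*(0*(2 + 0))) = 6573 - (-143 + 192*(0*2)) = 6573 - (-143 + 192*0) = 6573 - (-143 + 0) = 6573 - 1*(-143) = 6573 + 143 = 6716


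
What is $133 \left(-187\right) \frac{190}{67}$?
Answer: $- \frac{4725490}{67} \approx -70530.0$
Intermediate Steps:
$133 \left(-187\right) \frac{190}{67} = - 24871 \cdot 190 \cdot \frac{1}{67} = \left(-24871\right) \frac{190}{67} = - \frac{4725490}{67}$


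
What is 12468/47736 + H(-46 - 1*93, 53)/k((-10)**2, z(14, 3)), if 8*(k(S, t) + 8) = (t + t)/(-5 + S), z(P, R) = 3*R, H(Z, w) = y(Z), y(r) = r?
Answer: 213267169/12057318 ≈ 17.688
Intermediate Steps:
H(Z, w) = Z
k(S, t) = -8 + t/(4*(-5 + S)) (k(S, t) = -8 + ((t + t)/(-5 + S))/8 = -8 + ((2*t)/(-5 + S))/8 = -8 + (2*t/(-5 + S))/8 = -8 + t/(4*(-5 + S)))
12468/47736 + H(-46 - 1*93, 53)/k((-10)**2, z(14, 3)) = 12468/47736 + (-46 - 1*93)/(((160 + 3*3 - 32*(-10)**2)/(4*(-5 + (-10)**2)))) = 12468*(1/47736) + (-46 - 93)/(((160 + 9 - 32*100)/(4*(-5 + 100)))) = 1039/3978 - 139*380/(160 + 9 - 3200) = 1039/3978 - 139/((1/4)*(1/95)*(-3031)) = 1039/3978 - 139/(-3031/380) = 1039/3978 - 139*(-380/3031) = 1039/3978 + 52820/3031 = 213267169/12057318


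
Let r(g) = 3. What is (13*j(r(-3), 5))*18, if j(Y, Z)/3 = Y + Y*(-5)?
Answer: -8424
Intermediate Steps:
j(Y, Z) = -12*Y (j(Y, Z) = 3*(Y + Y*(-5)) = 3*(Y - 5*Y) = 3*(-4*Y) = -12*Y)
(13*j(r(-3), 5))*18 = (13*(-12*3))*18 = (13*(-36))*18 = -468*18 = -8424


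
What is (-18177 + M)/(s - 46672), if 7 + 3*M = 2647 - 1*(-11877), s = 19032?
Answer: 6669/13820 ≈ 0.48256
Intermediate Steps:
M = 4839 (M = -7/3 + (2647 - 1*(-11877))/3 = -7/3 + (2647 + 11877)/3 = -7/3 + (1/3)*14524 = -7/3 + 14524/3 = 4839)
(-18177 + M)/(s - 46672) = (-18177 + 4839)/(19032 - 46672) = -13338/(-27640) = -13338*(-1/27640) = 6669/13820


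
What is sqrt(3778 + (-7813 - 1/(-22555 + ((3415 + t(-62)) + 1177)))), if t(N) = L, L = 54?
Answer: 19*I*sqrt(3584916166)/17909 ≈ 63.522*I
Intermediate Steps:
t(N) = 54
sqrt(3778 + (-7813 - 1/(-22555 + ((3415 + t(-62)) + 1177)))) = sqrt(3778 + (-7813 - 1/(-22555 + ((3415 + 54) + 1177)))) = sqrt(3778 + (-7813 - 1/(-22555 + (3469 + 1177)))) = sqrt(3778 + (-7813 - 1/(-22555 + 4646))) = sqrt(3778 + (-7813 - 1/(-17909))) = sqrt(3778 + (-7813 - 1*(-1/17909))) = sqrt(3778 + (-7813 + 1/17909)) = sqrt(3778 - 139923016/17909) = sqrt(-72262814/17909) = 19*I*sqrt(3584916166)/17909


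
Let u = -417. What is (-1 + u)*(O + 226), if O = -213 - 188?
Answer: 73150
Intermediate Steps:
O = -401
(-1 + u)*(O + 226) = (-1 - 417)*(-401 + 226) = -418*(-175) = 73150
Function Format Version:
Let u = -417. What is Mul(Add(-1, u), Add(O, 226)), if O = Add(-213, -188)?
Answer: 73150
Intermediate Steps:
O = -401
Mul(Add(-1, u), Add(O, 226)) = Mul(Add(-1, -417), Add(-401, 226)) = Mul(-418, -175) = 73150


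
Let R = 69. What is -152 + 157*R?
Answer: 10681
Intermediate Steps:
-152 + 157*R = -152 + 157*69 = -152 + 10833 = 10681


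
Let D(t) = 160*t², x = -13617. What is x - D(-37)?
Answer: -232657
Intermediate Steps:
x - D(-37) = -13617 - 160*(-37)² = -13617 - 160*1369 = -13617 - 1*219040 = -13617 - 219040 = -232657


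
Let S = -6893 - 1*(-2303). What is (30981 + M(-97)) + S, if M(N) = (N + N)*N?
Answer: 45209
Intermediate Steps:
M(N) = 2*N² (M(N) = (2*N)*N = 2*N²)
S = -4590 (S = -6893 + 2303 = -4590)
(30981 + M(-97)) + S = (30981 + 2*(-97)²) - 4590 = (30981 + 2*9409) - 4590 = (30981 + 18818) - 4590 = 49799 - 4590 = 45209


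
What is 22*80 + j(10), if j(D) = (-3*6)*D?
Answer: 1580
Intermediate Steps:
j(D) = -18*D
22*80 + j(10) = 22*80 - 18*10 = 1760 - 180 = 1580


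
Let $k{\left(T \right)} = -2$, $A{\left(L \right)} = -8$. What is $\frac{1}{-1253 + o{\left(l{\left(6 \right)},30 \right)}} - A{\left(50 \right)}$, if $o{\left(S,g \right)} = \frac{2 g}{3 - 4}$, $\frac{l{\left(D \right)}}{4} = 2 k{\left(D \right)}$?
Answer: $\frac{10503}{1313} \approx 7.9992$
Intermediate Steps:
$l{\left(D \right)} = -16$ ($l{\left(D \right)} = 4 \cdot 2 \left(-2\right) = 4 \left(-4\right) = -16$)
$o{\left(S,g \right)} = - 2 g$ ($o{\left(S,g \right)} = \frac{2 g}{-1} = 2 g \left(-1\right) = - 2 g$)
$\frac{1}{-1253 + o{\left(l{\left(6 \right)},30 \right)}} - A{\left(50 \right)} = \frac{1}{-1253 - 60} - -8 = \frac{1}{-1253 - 60} + 8 = \frac{1}{-1313} + 8 = - \frac{1}{1313} + 8 = \frac{10503}{1313}$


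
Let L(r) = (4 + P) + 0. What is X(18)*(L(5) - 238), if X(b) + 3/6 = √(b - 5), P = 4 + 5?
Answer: 225/2 - 225*√13 ≈ -698.75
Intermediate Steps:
P = 9
X(b) = -½ + √(-5 + b) (X(b) = -½ + √(b - 5) = -½ + √(-5 + b))
L(r) = 13 (L(r) = (4 + 9) + 0 = 13 + 0 = 13)
X(18)*(L(5) - 238) = (-½ + √(-5 + 18))*(13 - 238) = (-½ + √13)*(-225) = 225/2 - 225*√13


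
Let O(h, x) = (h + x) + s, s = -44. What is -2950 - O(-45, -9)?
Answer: -2852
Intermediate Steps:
O(h, x) = -44 + h + x (O(h, x) = (h + x) - 44 = -44 + h + x)
-2950 - O(-45, -9) = -2950 - (-44 - 45 - 9) = -2950 - 1*(-98) = -2950 + 98 = -2852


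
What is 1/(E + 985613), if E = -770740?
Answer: 1/214873 ≈ 4.6539e-6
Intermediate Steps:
1/(E + 985613) = 1/(-770740 + 985613) = 1/214873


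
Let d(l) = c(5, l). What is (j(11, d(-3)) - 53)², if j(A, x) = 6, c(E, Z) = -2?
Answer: 2209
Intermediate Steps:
d(l) = -2
(j(11, d(-3)) - 53)² = (6 - 53)² = (-47)² = 2209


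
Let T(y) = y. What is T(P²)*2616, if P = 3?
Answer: 23544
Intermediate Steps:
T(P²)*2616 = 3²*2616 = 9*2616 = 23544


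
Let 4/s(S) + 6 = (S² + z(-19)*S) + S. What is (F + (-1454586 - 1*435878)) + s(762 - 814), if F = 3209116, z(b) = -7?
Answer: 1984571262/1505 ≈ 1.3187e+6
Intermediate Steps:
s(S) = 4/(-6 + S² - 6*S) (s(S) = 4/(-6 + ((S² - 7*S) + S)) = 4/(-6 + (S² - 6*S)) = 4/(-6 + S² - 6*S))
(F + (-1454586 - 1*435878)) + s(762 - 814) = (3209116 + (-1454586 - 1*435878)) + 4/(-6 + (762 - 814)² - 6*(762 - 814)) = (3209116 + (-1454586 - 435878)) + 4/(-6 + (-52)² - 6*(-52)) = (3209116 - 1890464) + 4/(-6 + 2704 + 312) = 1318652 + 4/3010 = 1318652 + 4*(1/3010) = 1318652 + 2/1505 = 1984571262/1505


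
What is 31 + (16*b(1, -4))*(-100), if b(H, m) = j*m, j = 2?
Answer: 12831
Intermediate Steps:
b(H, m) = 2*m
31 + (16*b(1, -4))*(-100) = 31 + (16*(2*(-4)))*(-100) = 31 + (16*(-8))*(-100) = 31 - 128*(-100) = 31 + 12800 = 12831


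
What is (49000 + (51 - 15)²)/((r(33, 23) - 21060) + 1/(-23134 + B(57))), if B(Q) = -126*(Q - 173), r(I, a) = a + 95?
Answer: -428421328/178383957 ≈ -2.4017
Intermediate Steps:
r(I, a) = 95 + a
B(Q) = 21798 - 126*Q (B(Q) = -126*(-173 + Q) = 21798 - 126*Q)
(49000 + (51 - 15)²)/((r(33, 23) - 21060) + 1/(-23134 + B(57))) = (49000 + (51 - 15)²)/(((95 + 23) - 21060) + 1/(-23134 + (21798 - 126*57))) = (49000 + 36²)/((118 - 21060) + 1/(-23134 + (21798 - 7182))) = (49000 + 1296)/(-20942 + 1/(-23134 + 14616)) = 50296/(-20942 + 1/(-8518)) = 50296/(-20942 - 1/8518) = 50296/(-178383957/8518) = 50296*(-8518/178383957) = -428421328/178383957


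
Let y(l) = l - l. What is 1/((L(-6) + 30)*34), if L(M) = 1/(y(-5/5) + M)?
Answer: 3/3043 ≈ 0.00098587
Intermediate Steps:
y(l) = 0
L(M) = 1/M (L(M) = 1/(0 + M) = 1/M)
1/((L(-6) + 30)*34) = 1/((1/(-6) + 30)*34) = 1/((-⅙ + 30)*34) = 1/((179/6)*34) = 1/(3043/3) = 3/3043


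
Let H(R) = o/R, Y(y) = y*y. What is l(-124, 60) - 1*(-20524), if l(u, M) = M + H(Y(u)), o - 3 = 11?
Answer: 158249799/7688 ≈ 20584.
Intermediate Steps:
o = 14 (o = 3 + 11 = 14)
Y(y) = y²
H(R) = 14/R
l(u, M) = M + 14/u² (l(u, M) = M + 14/(u²) = M + 14/u²)
l(-124, 60) - 1*(-20524) = (60 + 14/(-124)²) - 1*(-20524) = (60 + 14*(1/15376)) + 20524 = (60 + 7/7688) + 20524 = 461287/7688 + 20524 = 158249799/7688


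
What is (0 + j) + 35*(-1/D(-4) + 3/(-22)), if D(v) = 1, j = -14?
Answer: -1183/22 ≈ -53.773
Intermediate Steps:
(0 + j) + 35*(-1/D(-4) + 3/(-22)) = (0 - 14) + 35*(-1/1 + 3/(-22)) = -14 + 35*(-1*1 + 3*(-1/22)) = -14 + 35*(-1 - 3/22) = -14 + 35*(-25/22) = -14 - 875/22 = -1183/22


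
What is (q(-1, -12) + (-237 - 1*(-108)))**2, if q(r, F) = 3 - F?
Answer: 12996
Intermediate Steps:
(q(-1, -12) + (-237 - 1*(-108)))**2 = ((3 - 1*(-12)) + (-237 - 1*(-108)))**2 = ((3 + 12) + (-237 + 108))**2 = (15 - 129)**2 = (-114)**2 = 12996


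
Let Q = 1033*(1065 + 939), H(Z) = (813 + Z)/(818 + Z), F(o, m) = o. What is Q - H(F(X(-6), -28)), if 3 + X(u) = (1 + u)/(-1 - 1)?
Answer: 676932839/327 ≈ 2.0701e+6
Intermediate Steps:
X(u) = -7/2 - u/2 (X(u) = -3 + (1 + u)/(-1 - 1) = -3 + (1 + u)/(-2) = -3 + (1 + u)*(-½) = -3 + (-½ - u/2) = -7/2 - u/2)
H(Z) = (813 + Z)/(818 + Z)
Q = 2070132 (Q = 1033*2004 = 2070132)
Q - H(F(X(-6), -28)) = 2070132 - (813 + (-7/2 - ½*(-6)))/(818 + (-7/2 - ½*(-6))) = 2070132 - (813 + (-7/2 + 3))/(818 + (-7/2 + 3)) = 2070132 - (813 - ½)/(818 - ½) = 2070132 - 1625/(1635/2*2) = 2070132 - 2*1625/(1635*2) = 2070132 - 1*325/327 = 2070132 - 325/327 = 676932839/327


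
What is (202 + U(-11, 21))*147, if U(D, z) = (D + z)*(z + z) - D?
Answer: 93051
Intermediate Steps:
U(D, z) = -D + 2*z*(D + z) (U(D, z) = (D + z)*(2*z) - D = 2*z*(D + z) - D = -D + 2*z*(D + z))
(202 + U(-11, 21))*147 = (202 + (-1*(-11) + 2*21**2 + 2*(-11)*21))*147 = (202 + (11 + 2*441 - 462))*147 = (202 + (11 + 882 - 462))*147 = (202 + 431)*147 = 633*147 = 93051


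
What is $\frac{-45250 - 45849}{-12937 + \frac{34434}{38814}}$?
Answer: $\frac{589319431}{83683714} \approx 7.0422$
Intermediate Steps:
$\frac{-45250 - 45849}{-12937 + \frac{34434}{38814}} = - \frac{91099}{-12937 + 34434 \cdot \frac{1}{38814}} = - \frac{91099}{-12937 + \frac{5739}{6469}} = - \frac{91099}{- \frac{83683714}{6469}} = \left(-91099\right) \left(- \frac{6469}{83683714}\right) = \frac{589319431}{83683714}$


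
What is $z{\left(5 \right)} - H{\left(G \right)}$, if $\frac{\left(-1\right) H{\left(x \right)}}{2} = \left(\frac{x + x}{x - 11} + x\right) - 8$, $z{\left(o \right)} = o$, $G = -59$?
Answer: $- \frac{4397}{35} \approx -125.63$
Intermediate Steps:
$H{\left(x \right)} = 16 - 2 x - \frac{4 x}{-11 + x}$ ($H{\left(x \right)} = - 2 \left(\left(\frac{x + x}{x - 11} + x\right) - 8\right) = - 2 \left(\left(\frac{2 x}{-11 + x} + x\right) - 8\right) = - 2 \left(\left(x + \frac{2 x}{-11 + x}\right) - 8\right) = - 2 \left(-8 + x + \frac{2 x}{-11 + x}\right) = 16 - 2 x - \frac{4 x}{-11 + x}$)
$z{\left(5 \right)} - H{\left(G \right)} = 5 - \frac{2 \left(-88 - \left(-59\right)^{2} + 17 \left(-59\right)\right)}{-11 - 59} = 5 - \frac{2 \left(-88 - 3481 - 1003\right)}{-70} = 5 - 2 \left(- \frac{1}{70}\right) \left(-88 - 3481 - 1003\right) = 5 - 2 \left(- \frac{1}{70}\right) \left(-4572\right) = 5 - \frac{4572}{35} = - \frac{4397}{35}$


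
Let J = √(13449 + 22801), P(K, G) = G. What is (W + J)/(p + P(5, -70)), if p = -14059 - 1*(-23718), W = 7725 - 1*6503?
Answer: 1222/9589 + 25*√58/9589 ≈ 0.14729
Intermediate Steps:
J = 25*√58 (J = √36250 = 25*√58 ≈ 190.39)
W = 1222 (W = 7725 - 6503 = 1222)
p = 9659 (p = -14059 + 23718 = 9659)
(W + J)/(p + P(5, -70)) = (1222 + 25*√58)/(9659 - 70) = (1222 + 25*√58)/9589 = (1222 + 25*√58)*(1/9589) = 1222/9589 + 25*√58/9589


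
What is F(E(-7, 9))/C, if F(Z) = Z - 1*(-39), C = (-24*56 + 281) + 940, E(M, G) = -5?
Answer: -34/123 ≈ -0.27642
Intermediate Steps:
C = -123 (C = (-1344 + 281) + 940 = -1063 + 940 = -123)
F(Z) = 39 + Z (F(Z) = Z + 39 = 39 + Z)
F(E(-7, 9))/C = (39 - 5)/(-123) = 34*(-1/123) = -34/123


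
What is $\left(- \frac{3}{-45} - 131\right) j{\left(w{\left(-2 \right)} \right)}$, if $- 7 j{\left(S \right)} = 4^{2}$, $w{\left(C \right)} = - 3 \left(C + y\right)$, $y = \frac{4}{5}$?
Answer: $\frac{31424}{105} \approx 299.28$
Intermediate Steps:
$y = \frac{4}{5}$ ($y = 4 \cdot \frac{1}{5} = \frac{4}{5} \approx 0.8$)
$w{\left(C \right)} = - \frac{12}{5} - 3 C$ ($w{\left(C \right)} = - 3 \left(C + \frac{4}{5}\right) = - 3 \left(\frac{4}{5} + C\right) = - \frac{12}{5} - 3 C$)
$j{\left(S \right)} = - \frac{16}{7}$ ($j{\left(S \right)} = - \frac{4^{2}}{7} = \left(- \frac{1}{7}\right) 16 = - \frac{16}{7}$)
$\left(- \frac{3}{-45} - 131\right) j{\left(w{\left(-2 \right)} \right)} = \left(- \frac{3}{-45} - 131\right) \left(- \frac{16}{7}\right) = \left(\left(-3\right) \left(- \frac{1}{45}\right) - 131\right) \left(- \frac{16}{7}\right) = \left(\frac{1}{15} - 131\right) \left(- \frac{16}{7}\right) = \left(- \frac{1964}{15}\right) \left(- \frac{16}{7}\right) = \frac{31424}{105}$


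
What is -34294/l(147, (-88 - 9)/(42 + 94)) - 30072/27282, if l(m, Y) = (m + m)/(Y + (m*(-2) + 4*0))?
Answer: 3124911520225/90903624 ≈ 34376.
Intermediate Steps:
l(m, Y) = 2*m/(Y - 2*m) (l(m, Y) = (2*m)/(Y + (-2*m + 0)) = (2*m)/(Y - 2*m) = 2*m/(Y - 2*m))
-34294/l(147, (-88 - 9)/(42 + 94)) - 30072/27282 = -(-34294 + 17147*(-88 - 9)/(147*(42 + 94))) - 30072/27282 = -34294/(2*147/(-97/136 - 294)) - 30072*1/27282 = -34294/(2*147/(-97*1/136 - 294)) - 5012/4547 = -34294/(2*147/(-97/136 - 294)) - 5012/4547 = -34294/(2*147/(-40081/136)) - 5012/4547 = -34294/(2*147*(-136/40081)) - 5012/4547 = -34294/(-39984/40081) - 5012/4547 = -34294*(-40081/39984) - 5012/4547 = 687268907/19992 - 5012/4547 = 3124911520225/90903624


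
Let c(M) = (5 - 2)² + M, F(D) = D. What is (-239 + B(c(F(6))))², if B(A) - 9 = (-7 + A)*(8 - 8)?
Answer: 52900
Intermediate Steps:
c(M) = 9 + M (c(M) = 3² + M = 9 + M)
B(A) = 9 (B(A) = 9 + (-7 + A)*(8 - 8) = 9 + (-7 + A)*0 = 9 + 0 = 9)
(-239 + B(c(F(6))))² = (-239 + 9)² = (-230)² = 52900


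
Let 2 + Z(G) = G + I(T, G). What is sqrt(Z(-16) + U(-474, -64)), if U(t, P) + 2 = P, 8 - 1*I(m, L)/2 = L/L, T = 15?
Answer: I*sqrt(70) ≈ 8.3666*I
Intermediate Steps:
I(m, L) = 14 (I(m, L) = 16 - 2*L/L = 16 - 2*1 = 16 - 2 = 14)
U(t, P) = -2 + P
Z(G) = 12 + G (Z(G) = -2 + (G + 14) = -2 + (14 + G) = 12 + G)
sqrt(Z(-16) + U(-474, -64)) = sqrt((12 - 16) + (-2 - 64)) = sqrt(-4 - 66) = sqrt(-70) = I*sqrt(70)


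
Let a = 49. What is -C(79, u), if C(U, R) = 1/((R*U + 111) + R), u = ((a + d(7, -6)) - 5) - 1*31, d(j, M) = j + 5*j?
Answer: -1/4511 ≈ -0.00022168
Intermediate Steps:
d(j, M) = 6*j
u = 55 (u = ((49 + 6*7) - 5) - 1*31 = ((49 + 42) - 5) - 31 = (91 - 5) - 31 = 86 - 31 = 55)
C(U, R) = 1/(111 + R + R*U) (C(U, R) = 1/((111 + R*U) + R) = 1/(111 + R + R*U))
-C(79, u) = -1/(111 + 55 + 55*79) = -1/(111 + 55 + 4345) = -1/4511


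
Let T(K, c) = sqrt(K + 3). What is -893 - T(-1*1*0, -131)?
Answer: -893 - sqrt(3) ≈ -894.73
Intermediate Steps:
T(K, c) = sqrt(3 + K)
-893 - T(-1*1*0, -131) = -893 - sqrt(3 - 1*1*0) = -893 - sqrt(3 - 1*0) = -893 - sqrt(3 + 0) = -893 - sqrt(3)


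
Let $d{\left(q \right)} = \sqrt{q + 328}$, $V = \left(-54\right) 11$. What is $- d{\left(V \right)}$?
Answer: $- i \sqrt{266} \approx - 16.31 i$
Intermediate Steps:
$V = -594$
$d{\left(q \right)} = \sqrt{328 + q}$
$- d{\left(V \right)} = - \sqrt{328 - 594} = - \sqrt{-266} = - i \sqrt{266}$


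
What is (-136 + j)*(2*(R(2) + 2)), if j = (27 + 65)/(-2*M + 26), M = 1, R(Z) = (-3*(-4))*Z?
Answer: -20618/3 ≈ -6872.7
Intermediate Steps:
R(Z) = 12*Z
j = 23/6 (j = (27 + 65)/(-2*1 + 26) = 92/(-2 + 26) = 92/24 = 92*(1/24) = 23/6 ≈ 3.8333)
(-136 + j)*(2*(R(2) + 2)) = (-136 + 23/6)*(2*(12*2 + 2)) = -793*(24 + 2)/3 = -793*26/3 = -793/6*52 = -20618/3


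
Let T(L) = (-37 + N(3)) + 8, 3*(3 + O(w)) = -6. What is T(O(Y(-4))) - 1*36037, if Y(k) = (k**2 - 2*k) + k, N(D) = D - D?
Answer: -36066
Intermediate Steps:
N(D) = 0
Y(k) = k**2 - k
O(w) = -5 (O(w) = -3 + (1/3)*(-6) = -3 - 2 = -5)
T(L) = -29 (T(L) = (-37 + 0) + 8 = -37 + 8 = -29)
T(O(Y(-4))) - 1*36037 = -29 - 1*36037 = -29 - 36037 = -36066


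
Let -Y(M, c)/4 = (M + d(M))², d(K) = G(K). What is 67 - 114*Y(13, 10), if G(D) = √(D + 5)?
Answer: 85339 + 35568*√2 ≈ 1.3564e+5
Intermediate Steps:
G(D) = √(5 + D)
d(K) = √(5 + K)
Y(M, c) = -4*(M + √(5 + M))²
67 - 114*Y(13, 10) = 67 - (-456)*(13 + √(5 + 13))² = 67 - (-456)*(13 + √18)² = 67 - (-456)*(13 + 3*√2)² = 67 + 456*(13 + 3*√2)²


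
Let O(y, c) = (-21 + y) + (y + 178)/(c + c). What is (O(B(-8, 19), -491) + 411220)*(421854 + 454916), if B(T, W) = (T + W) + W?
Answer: 177031554727950/491 ≈ 3.6055e+11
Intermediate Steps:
B(T, W) = T + 2*W
O(y, c) = -21 + y + (178 + y)/(2*c) (O(y, c) = (-21 + y) + (178 + y)/((2*c)) = (-21 + y) + (178 + y)*(1/(2*c)) = (-21 + y) + (178 + y)/(2*c) = -21 + y + (178 + y)/(2*c))
(O(B(-8, 19), -491) + 411220)*(421854 + 454916) = ((89 + (-8 + 2*19)/2 - 491*(-21 + (-8 + 2*19)))/(-491) + 411220)*(421854 + 454916) = (-(89 + (-8 + 38)/2 - 491*(-21 + (-8 + 38)))/491 + 411220)*876770 = (-(89 + (½)*30 - 491*(-21 + 30))/491 + 411220)*876770 = (-(89 + 15 - 491*9)/491 + 411220)*876770 = (-(89 + 15 - 4419)/491 + 411220)*876770 = (-1/491*(-4315) + 411220)*876770 = (4315/491 + 411220)*876770 = (201913335/491)*876770 = 177031554727950/491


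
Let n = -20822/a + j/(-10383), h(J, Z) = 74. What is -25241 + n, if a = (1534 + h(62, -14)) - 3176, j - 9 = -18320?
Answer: -205346152315/8140272 ≈ -25226.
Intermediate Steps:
j = -18311 (j = 9 - 18320 = -18311)
a = -1568 (a = (1534 + 74) - 3176 = 1608 - 3176 = -1568)
n = 122453237/8140272 (n = -20822/(-1568) - 18311/(-10383) = -20822*(-1/1568) - 18311*(-1/10383) = 10411/784 + 18311/10383 = 122453237/8140272 ≈ 15.043)
-25241 + n = -25241 + 122453237/8140272 = -205346152315/8140272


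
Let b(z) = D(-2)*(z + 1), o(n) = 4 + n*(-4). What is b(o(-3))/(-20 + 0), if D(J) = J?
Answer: 17/10 ≈ 1.7000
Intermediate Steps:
o(n) = 4 - 4*n
b(z) = -2 - 2*z (b(z) = -2*(z + 1) = -2*(1 + z) = -2 - 2*z)
b(o(-3))/(-20 + 0) = (-2 - 2*(4 - 4*(-3)))/(-20 + 0) = (-2 - 2*(4 + 12))/(-20) = (-2 - 2*16)*(-1/20) = (-2 - 32)*(-1/20) = -34*(-1/20) = 17/10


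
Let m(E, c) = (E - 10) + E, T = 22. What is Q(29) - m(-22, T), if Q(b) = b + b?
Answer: 112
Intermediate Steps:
m(E, c) = -10 + 2*E (m(E, c) = (-10 + E) + E = -10 + 2*E)
Q(b) = 2*b
Q(29) - m(-22, T) = 2*29 - (-10 + 2*(-22)) = 58 - (-10 - 44) = 58 - 1*(-54) = 58 + 54 = 112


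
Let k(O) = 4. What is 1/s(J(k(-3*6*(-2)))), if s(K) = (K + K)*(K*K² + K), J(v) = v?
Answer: 1/544 ≈ 0.0018382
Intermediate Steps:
s(K) = 2*K*(K + K³) (s(K) = (2*K)*(K³ + K) = (2*K)*(K + K³) = 2*K*(K + K³))
1/s(J(k(-3*6*(-2)))) = 1/(2*4²*(1 + 4²)) = 1/(2*16*(1 + 16)) = 1/(2*16*17) = 1/544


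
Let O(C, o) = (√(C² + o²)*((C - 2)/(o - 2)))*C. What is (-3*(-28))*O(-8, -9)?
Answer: -6720*√145/11 ≈ -7356.3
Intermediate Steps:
O(C, o) = C*√(C² + o²)*(-2 + C)/(-2 + o) (O(C, o) = (√(C² + o²)*((-2 + C)/(-2 + o)))*C = (√(C² + o²)*(-2 + C)/(-2 + o))*C = C*√(C² + o²)*(-2 + C)/(-2 + o))
(-3*(-28))*O(-8, -9) = (-3*(-28))*(-8*√((-8)² + (-9)²)*(-2 - 8)/(-2 - 9)) = 84*(-8*√(64 + 81)*(-10)/(-11)) = 84*(-8*(-1/11)*√145*(-10)) = 84*(-80*√145/11) = -6720*√145/11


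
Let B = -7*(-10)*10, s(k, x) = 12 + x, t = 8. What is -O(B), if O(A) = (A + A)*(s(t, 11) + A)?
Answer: -1012200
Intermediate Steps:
B = 700 (B = 70*10 = 700)
O(A) = 2*A*(23 + A) (O(A) = (A + A)*((12 + 11) + A) = (2*A)*(23 + A) = 2*A*(23 + A))
-O(B) = -2*700*(23 + 700) = -2*700*723 = -1*1012200 = -1012200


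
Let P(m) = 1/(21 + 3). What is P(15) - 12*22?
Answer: -6335/24 ≈ -263.96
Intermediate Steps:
P(m) = 1/24
P(15) - 12*22 = 1/24 - 12*22 = 1/24 - 264 = -6335/24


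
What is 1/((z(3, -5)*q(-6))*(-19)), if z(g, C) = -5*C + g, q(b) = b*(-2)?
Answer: -1/6384 ≈ -0.00015664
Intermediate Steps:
q(b) = -2*b
z(g, C) = g - 5*C
1/((z(3, -5)*q(-6))*(-19)) = 1/(((3 - 5*(-5))*(-2*(-6)))*(-19)) = 1/(((3 + 25)*12)*(-19)) = 1/((28*12)*(-19)) = 1/(336*(-19)) = 1/(-6384) = -1/6384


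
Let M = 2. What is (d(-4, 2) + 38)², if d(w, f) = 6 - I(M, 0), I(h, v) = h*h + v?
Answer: 1600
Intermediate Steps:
I(h, v) = v + h² (I(h, v) = h² + v = v + h²)
d(w, f) = 2 (d(w, f) = 6 - (0 + 2²) = 6 - (0 + 4) = 6 - 1*4 = 6 - 4 = 2)
(d(-4, 2) + 38)² = (2 + 38)² = 40² = 1600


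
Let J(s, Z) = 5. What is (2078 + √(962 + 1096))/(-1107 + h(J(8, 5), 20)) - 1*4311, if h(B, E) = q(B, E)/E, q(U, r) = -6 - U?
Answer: -95534521/22151 - 140*√42/22151 ≈ -4312.9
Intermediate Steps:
h(B, E) = (-6 - B)/E
(2078 + √(962 + 1096))/(-1107 + h(J(8, 5), 20)) - 1*4311 = (2078 + √(962 + 1096))/(-1107 + (-6 - 1*5)/20) - 1*4311 = (2078 + √2058)/(-1107 + (-6 - 5)/20) - 4311 = (2078 + 7*√42)/(-1107 + (1/20)*(-11)) - 4311 = (2078 + 7*√42)/(-1107 - 11/20) - 4311 = (2078 + 7*√42)/(-22151/20) - 4311 = (2078 + 7*√42)*(-20/22151) - 4311 = (-41560/22151 - 140*√42/22151) - 4311 = -95534521/22151 - 140*√42/22151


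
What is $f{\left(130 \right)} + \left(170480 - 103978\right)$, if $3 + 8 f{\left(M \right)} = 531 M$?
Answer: $\frac{601043}{8} \approx 75130.0$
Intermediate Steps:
$f{\left(M \right)} = - \frac{3}{8} + \frac{531 M}{8}$
$f{\left(130 \right)} + \left(170480 - 103978\right) = \left(- \frac{3}{8} + \frac{531}{8} \cdot 130\right) + \left(170480 - 103978\right) = \left(- \frac{3}{8} + \frac{34515}{4}\right) + \left(170480 - 103978\right) = \frac{69027}{8} + 66502 = \frac{601043}{8}$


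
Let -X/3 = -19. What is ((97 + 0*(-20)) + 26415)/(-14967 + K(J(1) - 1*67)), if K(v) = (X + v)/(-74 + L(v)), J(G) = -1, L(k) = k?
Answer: -3764704/2125303 ≈ -1.7714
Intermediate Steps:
X = 57 (X = -3*(-19) = 57)
K(v) = (57 + v)/(-74 + v)
((97 + 0*(-20)) + 26415)/(-14967 + K(J(1) - 1*67)) = ((97 + 0*(-20)) + 26415)/(-14967 + (57 + (-1 - 1*67))/(-74 + (-1 - 1*67))) = ((97 + 0) + 26415)/(-14967 + (57 + (-1 - 67))/(-74 + (-1 - 67))) = (97 + 26415)/(-14967 + (57 - 68)/(-74 - 68)) = 26512/(-14967 - 11/(-142)) = 26512/(-14967 - 1/142*(-11)) = 26512/(-14967 + 11/142) = 26512/(-2125303/142) = 26512*(-142/2125303) = -3764704/2125303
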